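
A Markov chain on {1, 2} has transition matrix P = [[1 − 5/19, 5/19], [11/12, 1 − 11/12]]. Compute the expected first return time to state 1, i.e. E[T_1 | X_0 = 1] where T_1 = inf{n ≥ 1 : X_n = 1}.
E[T_1 | X_0 = 1] = 1/π_1 = 269/209

For an irreducible recurrent Markov chain with stationary distribution π, E[T_i | X_0 = i] = 1/π_i (Kac's formula). Here π_1 = (11/12)/(5/19 + 11/12) = (11/12)/(269/228) = 209/269, so E[T_1 | X_0 = 1] = 1/π_1 = (5/19 + 11/12)/(11/12) = (269/228)/(11/12) = 269/209.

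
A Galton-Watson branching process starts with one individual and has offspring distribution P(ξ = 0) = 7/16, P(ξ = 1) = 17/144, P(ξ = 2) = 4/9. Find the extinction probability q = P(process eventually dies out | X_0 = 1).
q = 63/64

The pgf is f(s) = 7/16 + 17/144·s + 4/9·s². The extinction probability q is the smallest fixed point of f in [0, 1]. Setting s = f(s):
  4/9·s² + (17/144 − 1)·s + 7/16 = 0
  4/9·s² − (7/16 + 4/9)·s + 7/16 = 0
which factors as (s − 1)·(4/9·s − 7/16) = 0, giving roots s = 1 and s = (7/16)/(4/9) = 63/64.
Mean offspring μ = 17/144 + 2·4/9 = 145/144 > 1 (supercritical), so q < 1. The extinction probability is the smaller root: q = (7/16)/(4/9) = 63/64.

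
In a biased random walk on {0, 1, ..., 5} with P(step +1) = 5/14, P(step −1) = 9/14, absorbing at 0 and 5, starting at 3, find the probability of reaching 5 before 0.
P(hit 5 before 0) = (1 − (9/5)^3) / (1 − (9/5)^5) = 3775/13981

Let u_k denote P(reach 5 before 0 | start at k). Boundary: u_0 = 0, u_5 = 1. Recurrence: u_k = 5/14·u_{k+1} + 9/14·u_{k-1} for 1 ≤ k ≤ 4. Try u_k = A + B·r^k with r = q/p = (9/14)/(5/14) = 9/5. Substitution satisfies the recurrence; boundary conditions give:
  u_k = (1 − r^k) / (1 − r^N) = (1 − (9/5)^3) / (1 − (9/5)^5) = 3775/13981.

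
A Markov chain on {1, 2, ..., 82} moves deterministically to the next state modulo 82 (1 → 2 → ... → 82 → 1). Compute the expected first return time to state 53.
E[T_53 | X_0 = 53] = 82

The chain cycles deterministically, so starting at state 53 it returns in exactly 82 steps. Equivalently, the stationary distribution is uniform π_j = 1/82 for every state j, so by Kac's formula E[T_53] = 1/π_53 = 82.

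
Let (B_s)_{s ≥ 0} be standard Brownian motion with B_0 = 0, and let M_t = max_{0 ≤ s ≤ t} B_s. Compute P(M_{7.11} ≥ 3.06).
P(M_{7.11} ≥ 3.06) = 2·P(B_{7.11} ≥ 3.06) = 2(1 − Φ(3.06/√7.11)) ≈ 0.2511

By the reflection principle for Brownian motion, P(M_t ≥ a) = 2 · P(B_t ≥ a) for a ≥ 0. Since B_t ~ N(0, t), P(B_t ≥ 3.06) = 1 − Φ(3.06/√t) = 1 − Φ(3.06/√7.11) = 1 − Φ(1.1476). So
  P(M_{7.11} ≥ 3.06) = 2(1 − Φ(1.1476)) ≈ 0.2511.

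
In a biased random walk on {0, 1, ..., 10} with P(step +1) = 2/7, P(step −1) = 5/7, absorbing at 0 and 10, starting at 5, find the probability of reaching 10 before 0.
P(hit 10 before 0) = (1 − (5/2)^5) / (1 − (5/2)^10) = 32/3157

Let u_k denote P(reach 10 before 0 | start at k). Boundary: u_0 = 0, u_10 = 1. Recurrence: u_k = 2/7·u_{k+1} + 5/7·u_{k-1} for 1 ≤ k ≤ 9. Try u_k = A + B·r^k with r = q/p = (5/7)/(2/7) = 5/2. Substitution satisfies the recurrence; boundary conditions give:
  u_k = (1 − r^k) / (1 − r^N) = (1 − (5/2)^5) / (1 − (5/2)^10) = 32/3157.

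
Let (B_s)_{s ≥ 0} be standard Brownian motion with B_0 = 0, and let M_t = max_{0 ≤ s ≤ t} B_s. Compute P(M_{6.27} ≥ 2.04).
P(M_{6.27} ≥ 2.04) = 2·P(B_{6.27} ≥ 2.04) = 2(1 − Φ(2.04/√6.27)) ≈ 0.4152

By the reflection principle for Brownian motion, P(M_t ≥ a) = 2 · P(B_t ≥ a) for a ≥ 0. Since B_t ~ N(0, t), P(B_t ≥ 2.04) = 1 − Φ(2.04/√t) = 1 − Φ(2.04/√6.27) = 1 − Φ(0.8147). So
  P(M_{6.27} ≥ 2.04) = 2(1 − Φ(0.8147)) ≈ 0.4152.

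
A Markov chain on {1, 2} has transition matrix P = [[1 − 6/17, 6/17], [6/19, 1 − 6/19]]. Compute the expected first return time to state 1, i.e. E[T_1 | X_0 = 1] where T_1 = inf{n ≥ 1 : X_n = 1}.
E[T_1 | X_0 = 1] = 1/π_1 = 36/17

For an irreducible recurrent Markov chain with stationary distribution π, E[T_i | X_0 = i] = 1/π_i (Kac's formula). Here π_1 = (6/19)/(6/17 + 6/19) = (6/19)/(216/323) = 17/36, so E[T_1 | X_0 = 1] = 1/π_1 = (6/17 + 6/19)/(6/19) = (216/323)/(6/19) = 36/17.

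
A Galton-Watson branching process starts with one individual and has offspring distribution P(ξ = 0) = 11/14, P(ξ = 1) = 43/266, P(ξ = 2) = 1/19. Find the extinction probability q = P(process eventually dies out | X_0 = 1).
q = 1

Mean offspring μ = 0·11/14 + 1·43/266 + 2·1/19 = 71/266 ≤ 1. For μ ≤ 1 with offspring not concentrated at 1, the Galton-Watson process goes extinct almost surely, so q = 1.
(Algebraic check: The pgf is f(s) = 11/14 + 43/266·s + 1/19·s². The extinction probability q is the smallest fixed point of f in [0, 1]. Setting s = f(s):
  1/19·s² + (43/266 − 1)·s + 11/14 = 0
  1/19·s² − (11/14 + 1/19)·s + 11/14 = 0
which factors as (s − 1)·(1/19·s − 11/14) = 0, giving roots s = 1 and s = (11/14)/(1/19) = 209/14. Since 209/14 ≥ 1, the smallest root in [0, 1] is s = 1.)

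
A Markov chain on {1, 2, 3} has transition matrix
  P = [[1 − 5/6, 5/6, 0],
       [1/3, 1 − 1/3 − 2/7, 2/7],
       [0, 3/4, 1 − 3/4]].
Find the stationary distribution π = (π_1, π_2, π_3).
π = (42/187, 105/187, 40/187)

This is a birth-death chain on three states, which satisfies detailed balance: π_1 · P_{12} = π_2 · P_{21} and π_2 · P_{23} = π_3 · P_{32}.
From π_1 · 5/6 = π_2 · 1/3: π_2/π_1 = (5/6)/(1/3) = 5/2.
From π_2 · 2/7 = π_3 · 3/4: π_3/π_2 = (2/7)/(3/4) = 8/21.
Take π_1 proportional to 1; then unnormalized π = (1, 5/2, 20/21). Normalize by dividing by the sum 187/42:
  π = (42/187, 105/187, 40/187).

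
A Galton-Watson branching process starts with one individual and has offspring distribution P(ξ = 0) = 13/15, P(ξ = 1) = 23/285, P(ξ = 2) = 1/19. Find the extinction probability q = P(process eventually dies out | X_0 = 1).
q = 1

Mean offspring μ = 0·13/15 + 1·23/285 + 2·1/19 = 53/285 ≤ 1. For μ ≤ 1 with offspring not concentrated at 1, the Galton-Watson process goes extinct almost surely, so q = 1.
(Algebraic check: The pgf is f(s) = 13/15 + 23/285·s + 1/19·s². The extinction probability q is the smallest fixed point of f in [0, 1]. Setting s = f(s):
  1/19·s² + (23/285 − 1)·s + 13/15 = 0
  1/19·s² − (13/15 + 1/19)·s + 13/15 = 0
which factors as (s − 1)·(1/19·s − 13/15) = 0, giving roots s = 1 and s = (13/15)/(1/19) = 247/15. Since 247/15 ≥ 1, the smallest root in [0, 1] is s = 1.)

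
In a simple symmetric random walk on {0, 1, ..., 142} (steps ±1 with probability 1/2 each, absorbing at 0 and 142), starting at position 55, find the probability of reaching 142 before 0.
P(hit 142 before 0) = 55/142

Let u_k = P(hit 142 before 0 | start at k). Then u_0 = 0, u_142 = 1, and u_k = u_{k-1}/2 + u_{k+1}/2 for 1 ≤ k ≤ 141. This harmonic recurrence is solved by u_k = k/142, giving u_55 = 55/142.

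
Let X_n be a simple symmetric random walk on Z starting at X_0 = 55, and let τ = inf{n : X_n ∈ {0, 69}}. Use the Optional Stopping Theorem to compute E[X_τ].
E[X_τ] = 55

X_n is a martingale and τ is a bounded-mean stopping time (indeed τ is finite a.s. with bounded expectation since the walk is in a bounded region). By the OST, E[X_τ] = E[X_0] = 55. Equivalently: E[X_τ] = 69 · P(hit 69 first) + 0 · P(hit 0 first) = 69 · (55/69) = 55.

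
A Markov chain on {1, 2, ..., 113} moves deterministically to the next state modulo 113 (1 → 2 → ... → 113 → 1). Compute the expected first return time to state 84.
E[T_84 | X_0 = 84] = 113

The chain cycles deterministically, so starting at state 84 it returns in exactly 113 steps. Equivalently, the stationary distribution is uniform π_j = 1/113 for every state j, so by Kac's formula E[T_84] = 1/π_84 = 113.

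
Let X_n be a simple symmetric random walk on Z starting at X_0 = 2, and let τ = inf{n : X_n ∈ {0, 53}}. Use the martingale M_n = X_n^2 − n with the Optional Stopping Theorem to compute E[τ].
E[τ] = 102

M_n = X_n^2 − n is a martingale (since E[X_{n+1}^2 | F_n] = X_n^2 + 1). By OST (τ has finite mean in a bounded region), E[M_τ] = E[M_0] = X_0^2 − 0 = 2^2 = 4. Also E[M_τ] = E[X_τ^2] − E[τ]. The walk exits at 0 or 53, with P(hit 53 first) = 2/53, so E[X_τ^2] = 53^2 · 2/53 + 0 = 106. Thus E[τ] = E[X_τ^2] − E[M_τ] = 106 − 4 = 102 = 2(53 − 2) = 102.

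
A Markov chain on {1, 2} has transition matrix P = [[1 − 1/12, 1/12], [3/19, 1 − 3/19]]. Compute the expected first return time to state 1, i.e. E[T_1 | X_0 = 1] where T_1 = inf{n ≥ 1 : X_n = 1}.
E[T_1 | X_0 = 1] = 1/π_1 = 55/36

For an irreducible recurrent Markov chain with stationary distribution π, E[T_i | X_0 = i] = 1/π_i (Kac's formula). Here π_1 = (3/19)/(1/12 + 3/19) = (3/19)/(55/228) = 36/55, so E[T_1 | X_0 = 1] = 1/π_1 = (1/12 + 3/19)/(3/19) = (55/228)/(3/19) = 55/36.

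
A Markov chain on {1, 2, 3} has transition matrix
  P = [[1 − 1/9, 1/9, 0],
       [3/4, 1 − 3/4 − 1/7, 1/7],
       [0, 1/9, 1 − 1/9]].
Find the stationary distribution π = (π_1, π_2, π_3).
π = (189/253, 28/253, 36/253)

This is a birth-death chain on three states, which satisfies detailed balance: π_1 · P_{12} = π_2 · P_{21} and π_2 · P_{23} = π_3 · P_{32}.
From π_1 · 1/9 = π_2 · 3/4: π_2/π_1 = (1/9)/(3/4) = 4/27.
From π_2 · 1/7 = π_3 · 1/9: π_3/π_2 = (1/7)/(1/9) = 9/7.
Take π_1 proportional to 1; then unnormalized π = (1, 4/27, 4/21). Normalize by dividing by the sum 253/189:
  π = (189/253, 28/253, 36/253).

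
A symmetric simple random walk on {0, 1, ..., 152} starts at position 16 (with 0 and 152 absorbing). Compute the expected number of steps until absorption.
E[τ | X_0 = 16] = 2176

Let v_k = E[τ | X_0 = k]. Boundary: v_0 = v_152 = 0. Recurrence: v_k = 1 + (v_{k-1} + v_{k+1})/2 for 1 ≤ k ≤ 151. The particular solution to v_k − (v_{k-1} + v_{k+1})/2 = 1 is v_k = −k^2. Adding homogeneous solution A + B k and matching boundaries gives v_k = k (152 − k). Substituting k = 16: v_16 = 16 · 136 = 2176.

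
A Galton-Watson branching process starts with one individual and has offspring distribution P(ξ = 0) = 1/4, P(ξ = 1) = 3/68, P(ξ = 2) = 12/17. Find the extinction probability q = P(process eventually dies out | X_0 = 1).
q = 17/48

The pgf is f(s) = 1/4 + 3/68·s + 12/17·s². The extinction probability q is the smallest fixed point of f in [0, 1]. Setting s = f(s):
  12/17·s² + (3/68 − 1)·s + 1/4 = 0
  12/17·s² − (1/4 + 12/17)·s + 1/4 = 0
which factors as (s − 1)·(12/17·s − 1/4) = 0, giving roots s = 1 and s = (1/4)/(12/17) = 17/48.
Mean offspring μ = 3/68 + 2·12/17 = 99/68 > 1 (supercritical), so q < 1. The extinction probability is the smaller root: q = (1/4)/(12/17) = 17/48.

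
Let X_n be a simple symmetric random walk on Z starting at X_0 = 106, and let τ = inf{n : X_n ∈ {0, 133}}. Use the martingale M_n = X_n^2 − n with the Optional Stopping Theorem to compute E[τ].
E[τ] = 2862

M_n = X_n^2 − n is a martingale (since E[X_{n+1}^2 | F_n] = X_n^2 + 1). By OST (τ has finite mean in a bounded region), E[M_τ] = E[M_0] = X_0^2 − 0 = 106^2 = 11236. Also E[M_τ] = E[X_τ^2] − E[τ]. The walk exits at 0 or 133, with P(hit 133 first) = 106/133, so E[X_τ^2] = 133^2 · 106/133 + 0 = 14098. Thus E[τ] = E[X_τ^2] − E[M_τ] = 14098 − 11236 = 2862 = 106(133 − 106) = 2862.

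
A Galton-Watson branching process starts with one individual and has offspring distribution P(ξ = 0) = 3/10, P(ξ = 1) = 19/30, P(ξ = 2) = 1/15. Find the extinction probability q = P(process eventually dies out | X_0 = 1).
q = 1

Mean offspring μ = 0·3/10 + 1·19/30 + 2·1/15 = 23/30 ≤ 1. For μ ≤ 1 with offspring not concentrated at 1, the Galton-Watson process goes extinct almost surely, so q = 1.
(Algebraic check: The pgf is f(s) = 3/10 + 19/30·s + 1/15·s². The extinction probability q is the smallest fixed point of f in [0, 1]. Setting s = f(s):
  1/15·s² + (19/30 − 1)·s + 3/10 = 0
  1/15·s² − (3/10 + 1/15)·s + 3/10 = 0
which factors as (s − 1)·(1/15·s − 3/10) = 0, giving roots s = 1 and s = (3/10)/(1/15) = 9/2. Since 9/2 ≥ 1, the smallest root in [0, 1] is s = 1.)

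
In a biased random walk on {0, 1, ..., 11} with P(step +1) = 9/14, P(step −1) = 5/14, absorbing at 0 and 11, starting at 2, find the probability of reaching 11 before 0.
P(hit 11 before 0) = (1 − (5/9)^2) / (1 − (5/9)^11) = 5423886846/7833057871

Let u_k denote P(reach 11 before 0 | start at k). Boundary: u_0 = 0, u_11 = 1. Recurrence: u_k = 9/14·u_{k+1} + 5/14·u_{k-1} for 1 ≤ k ≤ 10. Try u_k = A + B·r^k with r = q/p = (5/14)/(9/14) = 5/9. Substitution satisfies the recurrence; boundary conditions give:
  u_k = (1 − r^k) / (1 − r^N) = (1 − (5/9)^2) / (1 − (5/9)^11) = 5423886846/7833057871.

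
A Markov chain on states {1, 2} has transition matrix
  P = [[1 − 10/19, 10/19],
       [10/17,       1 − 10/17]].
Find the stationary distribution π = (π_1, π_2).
π_1 = 19/36, π_2 = 17/36

Solve πP = π with π_1 + π_2 = 1. From πP = π: π_1 · (1 − 10/19) + π_2 · 10/17 = π_1 ⇒ π_2 · 10/17 = π_1 · 10/19 ⇒ π_2/π_1 = (10/19)/(10/17) = 17/19. Together with π_1 + π_2 = 1:
  π_1 = (10/17)/(10/19 + 10/17) = (10/17)/(360/323) = 19/36,
  π_2 = (10/19)/(10/19 + 10/17) = (10/19)/(360/323) = 17/36.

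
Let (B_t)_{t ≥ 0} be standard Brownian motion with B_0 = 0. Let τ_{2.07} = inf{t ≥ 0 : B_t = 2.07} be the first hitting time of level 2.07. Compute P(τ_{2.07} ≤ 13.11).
P(τ_{2.07} ≤ 13.11) = 2(1 − Φ(2.07/√13.11)) = 2(1 − Φ(0.5717)) ≈ 0.5675

By the reflection principle for standard BM, P(τ_b ≤ t) = 2 · P(B_t ≥ b). Since B_t ~ N(0, t), P(B_t ≥ 2.07) = 1 − Φ(2.07/√t) = 1 − Φ(2.07/√13.11) = 1 − Φ(0.5717) ≈ 0.28376. Doubling: P(τ_{2.07} ≤ 13.11) ≈ 2 · 0.28376 = 0.56752 ≈ 0.5675.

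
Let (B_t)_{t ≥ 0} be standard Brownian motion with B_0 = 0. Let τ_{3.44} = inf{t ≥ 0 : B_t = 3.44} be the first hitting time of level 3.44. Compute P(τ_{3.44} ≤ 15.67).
P(τ_{3.44} ≤ 15.67) = 2(1 − Φ(3.44/√15.67)) = 2(1 − Φ(0.8690)) ≈ 0.3848

By the reflection principle for standard BM, P(τ_b ≤ t) = 2 · P(B_t ≥ b). Since B_t ~ N(0, t), P(B_t ≥ 3.44) = 1 − Φ(3.44/√t) = 1 − Φ(3.44/√15.67) = 1 − Φ(0.8690) ≈ 0.19242. Doubling: P(τ_{3.44} ≤ 15.67) ≈ 2 · 0.19242 = 0.38484 ≈ 0.3848.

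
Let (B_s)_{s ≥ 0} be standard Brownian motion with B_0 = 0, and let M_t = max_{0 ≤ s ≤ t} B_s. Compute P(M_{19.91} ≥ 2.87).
P(M_{19.91} ≥ 2.87) = 2·P(B_{19.91} ≥ 2.87) = 2(1 − Φ(2.87/√19.91)) ≈ 0.5201

By the reflection principle for Brownian motion, P(M_t ≥ a) = 2 · P(B_t ≥ a) for a ≥ 0. Since B_t ~ N(0, t), P(B_t ≥ 2.87) = 1 − Φ(2.87/√t) = 1 − Φ(2.87/√19.91) = 1 − Φ(0.6432). So
  P(M_{19.91} ≥ 2.87) = 2(1 − Φ(0.6432)) ≈ 0.5201.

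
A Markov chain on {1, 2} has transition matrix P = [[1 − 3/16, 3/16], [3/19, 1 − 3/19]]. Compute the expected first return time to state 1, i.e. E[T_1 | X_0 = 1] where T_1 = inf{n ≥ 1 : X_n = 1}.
E[T_1 | X_0 = 1] = 1/π_1 = 35/16

For an irreducible recurrent Markov chain with stationary distribution π, E[T_i | X_0 = i] = 1/π_i (Kac's formula). Here π_1 = (3/19)/(3/16 + 3/19) = (3/19)/(105/304) = 16/35, so E[T_1 | X_0 = 1] = 1/π_1 = (3/16 + 3/19)/(3/19) = (105/304)/(3/19) = 35/16.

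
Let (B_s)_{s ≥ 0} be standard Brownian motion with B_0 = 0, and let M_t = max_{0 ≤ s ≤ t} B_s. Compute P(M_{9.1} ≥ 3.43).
P(M_{9.1} ≥ 3.43) = 2·P(B_{9.1} ≥ 3.43) = 2(1 − Φ(3.43/√9.1)) ≈ 0.2555

By the reflection principle for Brownian motion, P(M_t ≥ a) = 2 · P(B_t ≥ a) for a ≥ 0. Since B_t ~ N(0, t), P(B_t ≥ 3.43) = 1 − Φ(3.43/√t) = 1 − Φ(3.43/√9.1) = 1 − Φ(1.1370). So
  P(M_{9.1} ≥ 3.43) = 2(1 − Φ(1.1370)) ≈ 0.2555.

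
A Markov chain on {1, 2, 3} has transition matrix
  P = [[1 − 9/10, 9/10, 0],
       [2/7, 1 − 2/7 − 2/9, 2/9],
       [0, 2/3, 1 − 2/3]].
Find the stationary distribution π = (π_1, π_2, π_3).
π = (5/26, 63/104, 21/104)

This is a birth-death chain on three states, which satisfies detailed balance: π_1 · P_{12} = π_2 · P_{21} and π_2 · P_{23} = π_3 · P_{32}.
From π_1 · 9/10 = π_2 · 2/7: π_2/π_1 = (9/10)/(2/7) = 63/20.
From π_2 · 2/9 = π_3 · 2/3: π_3/π_2 = (2/9)/(2/3) = 1/3.
Take π_1 proportional to 1; then unnormalized π = (1, 63/20, 21/20). Normalize by dividing by the sum 26/5:
  π = (5/26, 63/104, 21/104).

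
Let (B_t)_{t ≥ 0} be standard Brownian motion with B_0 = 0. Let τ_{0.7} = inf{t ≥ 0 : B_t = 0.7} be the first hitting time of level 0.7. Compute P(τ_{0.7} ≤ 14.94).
P(τ_{0.7} ≤ 14.94) = 2(1 − Φ(0.7/√14.94)) = 2(1 − Φ(0.1811)) ≈ 0.8563

By the reflection principle for standard BM, P(τ_b ≤ t) = 2 · P(B_t ≥ b). Since B_t ~ N(0, t), P(B_t ≥ 0.7) = 1 − Φ(0.7/√t) = 1 − Φ(0.7/√14.94) = 1 − Φ(0.1811) ≈ 0.42814. Doubling: P(τ_{0.7} ≤ 14.94) ≈ 2 · 0.42814 = 0.85628 ≈ 0.8563.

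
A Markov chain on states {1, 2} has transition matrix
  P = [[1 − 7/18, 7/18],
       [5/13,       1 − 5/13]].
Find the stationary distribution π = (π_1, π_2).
π_1 = 90/181, π_2 = 91/181

Solve πP = π with π_1 + π_2 = 1. From πP = π: π_1 · (1 − 7/18) + π_2 · 5/13 = π_1 ⇒ π_2 · 5/13 = π_1 · 7/18 ⇒ π_2/π_1 = (7/18)/(5/13) = 91/90. Together with π_1 + π_2 = 1:
  π_1 = (5/13)/(7/18 + 5/13) = (5/13)/(181/234) = 90/181,
  π_2 = (7/18)/(7/18 + 5/13) = (7/18)/(181/234) = 91/181.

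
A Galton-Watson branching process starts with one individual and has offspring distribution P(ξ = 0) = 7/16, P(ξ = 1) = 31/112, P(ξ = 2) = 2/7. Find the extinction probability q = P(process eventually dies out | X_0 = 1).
q = 1

Mean offspring μ = 0·7/16 + 1·31/112 + 2·2/7 = 95/112 ≤ 1. For μ ≤ 1 with offspring not concentrated at 1, the Galton-Watson process goes extinct almost surely, so q = 1.
(Algebraic check: The pgf is f(s) = 7/16 + 31/112·s + 2/7·s². The extinction probability q is the smallest fixed point of f in [0, 1]. Setting s = f(s):
  2/7·s² + (31/112 − 1)·s + 7/16 = 0
  2/7·s² − (7/16 + 2/7)·s + 7/16 = 0
which factors as (s − 1)·(2/7·s − 7/16) = 0, giving roots s = 1 and s = (7/16)/(2/7) = 49/32. Since 49/32 ≥ 1, the smallest root in [0, 1] is s = 1.)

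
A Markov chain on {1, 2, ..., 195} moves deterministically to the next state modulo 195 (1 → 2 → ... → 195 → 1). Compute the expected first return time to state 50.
E[T_50 | X_0 = 50] = 195

The chain cycles deterministically, so starting at state 50 it returns in exactly 195 steps. Equivalently, the stationary distribution is uniform π_j = 1/195 for every state j, so by Kac's formula E[T_50] = 1/π_50 = 195.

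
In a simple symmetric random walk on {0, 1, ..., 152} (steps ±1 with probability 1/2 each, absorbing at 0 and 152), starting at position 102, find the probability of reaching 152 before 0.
P(hit 152 before 0) = 102/152 = 51/76

Let u_k = P(hit 152 before 0 | start at k). Then u_0 = 0, u_152 = 1, and u_k = u_{k-1}/2 + u_{k+1}/2 for 1 ≤ k ≤ 151. This harmonic recurrence is solved by u_k = k/152, giving u_102 = 102/152 = 51/76.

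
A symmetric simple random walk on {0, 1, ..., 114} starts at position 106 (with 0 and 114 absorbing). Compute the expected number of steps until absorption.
E[τ | X_0 = 106] = 848

Let v_k = E[τ | X_0 = k]. Boundary: v_0 = v_114 = 0. Recurrence: v_k = 1 + (v_{k-1} + v_{k+1})/2 for 1 ≤ k ≤ 113. The particular solution to v_k − (v_{k-1} + v_{k+1})/2 = 1 is v_k = −k^2. Adding homogeneous solution A + B k and matching boundaries gives v_k = k (114 − k). Substituting k = 106: v_106 = 106 · 8 = 848.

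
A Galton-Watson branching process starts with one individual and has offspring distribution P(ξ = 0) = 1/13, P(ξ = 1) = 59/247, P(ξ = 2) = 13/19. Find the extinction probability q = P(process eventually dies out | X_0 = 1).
q = 19/169

The pgf is f(s) = 1/13 + 59/247·s + 13/19·s². The extinction probability q is the smallest fixed point of f in [0, 1]. Setting s = f(s):
  13/19·s² + (59/247 − 1)·s + 1/13 = 0
  13/19·s² − (1/13 + 13/19)·s + 1/13 = 0
which factors as (s − 1)·(13/19·s − 1/13) = 0, giving roots s = 1 and s = (1/13)/(13/19) = 19/169.
Mean offspring μ = 59/247 + 2·13/19 = 397/247 > 1 (supercritical), so q < 1. The extinction probability is the smaller root: q = (1/13)/(13/19) = 19/169.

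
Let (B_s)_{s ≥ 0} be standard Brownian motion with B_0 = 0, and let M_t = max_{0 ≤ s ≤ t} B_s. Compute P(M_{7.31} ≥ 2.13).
P(M_{7.31} ≥ 2.13) = 2·P(B_{7.31} ≥ 2.13) = 2(1 − Φ(2.13/√7.31)) ≈ 0.4308

By the reflection principle for Brownian motion, P(M_t ≥ a) = 2 · P(B_t ≥ a) for a ≥ 0. Since B_t ~ N(0, t), P(B_t ≥ 2.13) = 1 − Φ(2.13/√t) = 1 − Φ(2.13/√7.31) = 1 − Φ(0.7878). So
  P(M_{7.31} ≥ 2.13) = 2(1 − Φ(0.7878)) ≈ 0.4308.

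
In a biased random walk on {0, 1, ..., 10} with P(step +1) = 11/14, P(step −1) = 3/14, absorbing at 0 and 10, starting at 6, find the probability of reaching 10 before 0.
P(hit 10 before 0) = (1 − (3/11)^6) / (1 − (3/11)^10) = 231488851/231583621

Let u_k denote P(reach 10 before 0 | start at k). Boundary: u_0 = 0, u_10 = 1. Recurrence: u_k = 11/14·u_{k+1} + 3/14·u_{k-1} for 1 ≤ k ≤ 9. Try u_k = A + B·r^k with r = q/p = (3/14)/(11/14) = 3/11. Substitution satisfies the recurrence; boundary conditions give:
  u_k = (1 − r^k) / (1 − r^N) = (1 − (3/11)^6) / (1 − (3/11)^10) = 231488851/231583621.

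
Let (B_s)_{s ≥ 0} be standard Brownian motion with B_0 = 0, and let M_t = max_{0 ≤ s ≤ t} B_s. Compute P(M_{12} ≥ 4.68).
P(M_{12} ≥ 4.68) = 2·P(B_{12} ≥ 4.68) = 2(1 − Φ(4.68/√12)) ≈ 0.1767

By the reflection principle for Brownian motion, P(M_t ≥ a) = 2 · P(B_t ≥ a) for a ≥ 0. Since B_t ~ N(0, t), P(B_t ≥ 4.68) = 1 − Φ(4.68/√t) = 1 − Φ(4.68/√12) = 1 − Φ(1.3510). So
  P(M_{12} ≥ 4.68) = 2(1 − Φ(1.3510)) ≈ 0.1767.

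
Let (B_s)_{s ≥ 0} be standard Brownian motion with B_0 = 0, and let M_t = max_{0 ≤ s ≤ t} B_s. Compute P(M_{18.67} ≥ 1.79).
P(M_{18.67} ≥ 1.79) = 2·P(B_{18.67} ≥ 1.79) = 2(1 − Φ(1.79/√18.67)) ≈ 0.6787

By the reflection principle for Brownian motion, P(M_t ≥ a) = 2 · P(B_t ≥ a) for a ≥ 0. Since B_t ~ N(0, t), P(B_t ≥ 1.79) = 1 − Φ(1.79/√t) = 1 − Φ(1.79/√18.67) = 1 − Φ(0.4143). So
  P(M_{18.67} ≥ 1.79) = 2(1 − Φ(0.4143)) ≈ 0.6787.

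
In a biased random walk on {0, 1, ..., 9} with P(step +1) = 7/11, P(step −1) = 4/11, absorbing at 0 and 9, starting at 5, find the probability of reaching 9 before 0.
P(hit 9 before 0) = (1 − (4/7)^5) / (1 − (4/7)^9) = 12631661/13363821

Let u_k denote P(reach 9 before 0 | start at k). Boundary: u_0 = 0, u_9 = 1. Recurrence: u_k = 7/11·u_{k+1} + 4/11·u_{k-1} for 1 ≤ k ≤ 8. Try u_k = A + B·r^k with r = q/p = (4/11)/(7/11) = 4/7. Substitution satisfies the recurrence; boundary conditions give:
  u_k = (1 − r^k) / (1 − r^N) = (1 − (4/7)^5) / (1 − (4/7)^9) = 12631661/13363821.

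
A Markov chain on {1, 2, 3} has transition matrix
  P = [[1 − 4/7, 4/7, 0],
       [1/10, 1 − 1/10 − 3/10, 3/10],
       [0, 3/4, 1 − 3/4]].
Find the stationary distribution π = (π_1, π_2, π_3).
π = (1/9, 40/63, 16/63)

This is a birth-death chain on three states, which satisfies detailed balance: π_1 · P_{12} = π_2 · P_{21} and π_2 · P_{23} = π_3 · P_{32}.
From π_1 · 4/7 = π_2 · 1/10: π_2/π_1 = (4/7)/(1/10) = 40/7.
From π_2 · 3/10 = π_3 · 3/4: π_3/π_2 = (3/10)/(3/4) = 2/5.
Take π_1 proportional to 1; then unnormalized π = (1, 40/7, 16/7). Normalize by dividing by the sum 9:
  π = (1/9, 40/63, 16/63).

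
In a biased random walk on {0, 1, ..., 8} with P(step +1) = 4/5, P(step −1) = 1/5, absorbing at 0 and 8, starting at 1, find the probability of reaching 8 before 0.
P(hit 8 before 0) = (1 − (1/4)^1) / (1 − (1/4)^8) = 16384/21845

Let u_k denote P(reach 8 before 0 | start at k). Boundary: u_0 = 0, u_8 = 1. Recurrence: u_k = 4/5·u_{k+1} + 1/5·u_{k-1} for 1 ≤ k ≤ 7. Try u_k = A + B·r^k with r = q/p = (1/5)/(4/5) = 1/4. Substitution satisfies the recurrence; boundary conditions give:
  u_k = (1 − r^k) / (1 − r^N) = (1 − (1/4)^1) / (1 − (1/4)^8) = 16384/21845.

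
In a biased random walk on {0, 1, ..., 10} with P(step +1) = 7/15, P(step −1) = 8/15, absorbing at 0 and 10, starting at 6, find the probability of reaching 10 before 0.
P(hit 10 before 0) = (1 − (8/7)^6) / (1 − (8/7)^10) = 23128833/52751105

Let u_k denote P(reach 10 before 0 | start at k). Boundary: u_0 = 0, u_10 = 1. Recurrence: u_k = 7/15·u_{k+1} + 8/15·u_{k-1} for 1 ≤ k ≤ 9. Try u_k = A + B·r^k with r = q/p = (8/15)/(7/15) = 8/7. Substitution satisfies the recurrence; boundary conditions give:
  u_k = (1 − r^k) / (1 − r^N) = (1 − (8/7)^6) / (1 − (8/7)^10) = 23128833/52751105.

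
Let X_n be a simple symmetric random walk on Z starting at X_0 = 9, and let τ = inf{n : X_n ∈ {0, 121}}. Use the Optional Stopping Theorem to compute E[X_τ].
E[X_τ] = 9

X_n is a martingale and τ is a bounded-mean stopping time (indeed τ is finite a.s. with bounded expectation since the walk is in a bounded region). By the OST, E[X_τ] = E[X_0] = 9. Equivalently: E[X_τ] = 121 · P(hit 121 first) + 0 · P(hit 0 first) = 121 · (9/121) = 9.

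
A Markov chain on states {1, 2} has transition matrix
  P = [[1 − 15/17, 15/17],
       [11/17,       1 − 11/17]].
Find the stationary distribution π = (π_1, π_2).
π_1 = 11/26, π_2 = 15/26

Solve πP = π with π_1 + π_2 = 1. From πP = π: π_1 · (1 − 15/17) + π_2 · 11/17 = π_1 ⇒ π_2 · 11/17 = π_1 · 15/17 ⇒ π_2/π_1 = (15/17)/(11/17) = 15/11. Together with π_1 + π_2 = 1:
  π_1 = (11/17)/(15/17 + 11/17) = (11/17)/(26/17) = 11/26,
  π_2 = (15/17)/(15/17 + 11/17) = (15/17)/(26/17) = 15/26.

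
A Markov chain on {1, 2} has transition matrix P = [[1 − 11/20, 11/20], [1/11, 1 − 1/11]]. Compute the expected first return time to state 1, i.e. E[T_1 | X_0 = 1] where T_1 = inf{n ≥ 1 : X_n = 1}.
E[T_1 | X_0 = 1] = 1/π_1 = 141/20

For an irreducible recurrent Markov chain with stationary distribution π, E[T_i | X_0 = i] = 1/π_i (Kac's formula). Here π_1 = (1/11)/(11/20 + 1/11) = (1/11)/(141/220) = 20/141, so E[T_1 | X_0 = 1] = 1/π_1 = (11/20 + 1/11)/(1/11) = (141/220)/(1/11) = 141/20.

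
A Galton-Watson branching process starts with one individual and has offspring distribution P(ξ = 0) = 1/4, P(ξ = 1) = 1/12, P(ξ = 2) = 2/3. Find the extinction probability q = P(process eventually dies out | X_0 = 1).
q = 3/8

The pgf is f(s) = 1/4 + 1/12·s + 2/3·s². The extinction probability q is the smallest fixed point of f in [0, 1]. Setting s = f(s):
  2/3·s² + (1/12 − 1)·s + 1/4 = 0
  2/3·s² − (1/4 + 2/3)·s + 1/4 = 0
which factors as (s − 1)·(2/3·s − 1/4) = 0, giving roots s = 1 and s = (1/4)/(2/3) = 3/8.
Mean offspring μ = 1/12 + 2·2/3 = 17/12 > 1 (supercritical), so q < 1. The extinction probability is the smaller root: q = (1/4)/(2/3) = 3/8.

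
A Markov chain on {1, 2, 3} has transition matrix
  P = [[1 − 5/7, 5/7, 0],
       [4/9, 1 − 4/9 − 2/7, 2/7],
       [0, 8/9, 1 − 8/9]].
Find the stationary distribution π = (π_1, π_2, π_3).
π = (784/2449, 1260/2449, 405/2449)

This is a birth-death chain on three states, which satisfies detailed balance: π_1 · P_{12} = π_2 · P_{21} and π_2 · P_{23} = π_3 · P_{32}.
From π_1 · 5/7 = π_2 · 4/9: π_2/π_1 = (5/7)/(4/9) = 45/28.
From π_2 · 2/7 = π_3 · 8/9: π_3/π_2 = (2/7)/(8/9) = 9/28.
Take π_1 proportional to 1; then unnormalized π = (1, 45/28, 405/784). Normalize by dividing by the sum 2449/784:
  π = (784/2449, 1260/2449, 405/2449).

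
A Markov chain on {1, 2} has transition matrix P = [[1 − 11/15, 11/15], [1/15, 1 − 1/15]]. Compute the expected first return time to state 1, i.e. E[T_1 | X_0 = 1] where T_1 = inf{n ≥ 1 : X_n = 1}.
E[T_1 | X_0 = 1] = 1/π_1 = 12

For an irreducible recurrent Markov chain with stationary distribution π, E[T_i | X_0 = i] = 1/π_i (Kac's formula). Here π_1 = (1/15)/(11/15 + 1/15) = (1/15)/(4/5) = 1/12, so E[T_1 | X_0 = 1] = 1/π_1 = (11/15 + 1/15)/(1/15) = (4/5)/(1/15) = 12.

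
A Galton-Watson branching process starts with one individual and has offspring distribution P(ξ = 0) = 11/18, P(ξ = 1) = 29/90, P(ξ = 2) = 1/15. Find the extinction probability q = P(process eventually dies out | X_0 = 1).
q = 1

Mean offspring μ = 0·11/18 + 1·29/90 + 2·1/15 = 41/90 ≤ 1. For μ ≤ 1 with offspring not concentrated at 1, the Galton-Watson process goes extinct almost surely, so q = 1.
(Algebraic check: The pgf is f(s) = 11/18 + 29/90·s + 1/15·s². The extinction probability q is the smallest fixed point of f in [0, 1]. Setting s = f(s):
  1/15·s² + (29/90 − 1)·s + 11/18 = 0
  1/15·s² − (11/18 + 1/15)·s + 11/18 = 0
which factors as (s − 1)·(1/15·s − 11/18) = 0, giving roots s = 1 and s = (11/18)/(1/15) = 55/6. Since 55/6 ≥ 1, the smallest root in [0, 1] is s = 1.)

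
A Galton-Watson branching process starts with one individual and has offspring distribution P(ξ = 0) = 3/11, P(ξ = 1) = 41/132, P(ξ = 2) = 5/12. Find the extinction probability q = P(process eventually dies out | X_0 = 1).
q = 36/55

The pgf is f(s) = 3/11 + 41/132·s + 5/12·s². The extinction probability q is the smallest fixed point of f in [0, 1]. Setting s = f(s):
  5/12·s² + (41/132 − 1)·s + 3/11 = 0
  5/12·s² − (3/11 + 5/12)·s + 3/11 = 0
which factors as (s − 1)·(5/12·s − 3/11) = 0, giving roots s = 1 and s = (3/11)/(5/12) = 36/55.
Mean offspring μ = 41/132 + 2·5/12 = 151/132 > 1 (supercritical), so q < 1. The extinction probability is the smaller root: q = (3/11)/(5/12) = 36/55.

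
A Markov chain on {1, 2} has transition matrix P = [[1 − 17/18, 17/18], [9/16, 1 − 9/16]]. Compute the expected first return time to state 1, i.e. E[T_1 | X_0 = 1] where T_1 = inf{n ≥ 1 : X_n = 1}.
E[T_1 | X_0 = 1] = 1/π_1 = 217/81

For an irreducible recurrent Markov chain with stationary distribution π, E[T_i | X_0 = i] = 1/π_i (Kac's formula). Here π_1 = (9/16)/(17/18 + 9/16) = (9/16)/(217/144) = 81/217, so E[T_1 | X_0 = 1] = 1/π_1 = (17/18 + 9/16)/(9/16) = (217/144)/(9/16) = 217/81.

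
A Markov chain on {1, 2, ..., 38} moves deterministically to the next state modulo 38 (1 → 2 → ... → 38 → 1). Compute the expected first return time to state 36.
E[T_36 | X_0 = 36] = 38

The chain cycles deterministically, so starting at state 36 it returns in exactly 38 steps. Equivalently, the stationary distribution is uniform π_j = 1/38 for every state j, so by Kac's formula E[T_36] = 1/π_36 = 38.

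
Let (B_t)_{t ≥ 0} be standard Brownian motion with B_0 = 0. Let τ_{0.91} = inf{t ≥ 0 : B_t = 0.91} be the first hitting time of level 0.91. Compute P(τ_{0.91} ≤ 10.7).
P(τ_{0.91} ≤ 10.7) = 2(1 − Φ(0.91/√10.7)) = 2(1 − Φ(0.2782)) ≈ 0.7809

By the reflection principle for standard BM, P(τ_b ≤ t) = 2 · P(B_t ≥ b). Since B_t ~ N(0, t), P(B_t ≥ 0.91) = 1 − Φ(0.91/√t) = 1 − Φ(0.91/√10.7) = 1 − Φ(0.2782) ≈ 0.39043. Doubling: P(τ_{0.91} ≤ 10.7) ≈ 2 · 0.39043 = 0.78086 ≈ 0.7809.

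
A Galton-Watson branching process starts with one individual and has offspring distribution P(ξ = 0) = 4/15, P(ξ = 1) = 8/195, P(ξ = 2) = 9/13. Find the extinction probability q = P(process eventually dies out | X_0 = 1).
q = 52/135

The pgf is f(s) = 4/15 + 8/195·s + 9/13·s². The extinction probability q is the smallest fixed point of f in [0, 1]. Setting s = f(s):
  9/13·s² + (8/195 − 1)·s + 4/15 = 0
  9/13·s² − (4/15 + 9/13)·s + 4/15 = 0
which factors as (s − 1)·(9/13·s − 4/15) = 0, giving roots s = 1 and s = (4/15)/(9/13) = 52/135.
Mean offspring μ = 8/195 + 2·9/13 = 278/195 > 1 (supercritical), so q < 1. The extinction probability is the smaller root: q = (4/15)/(9/13) = 52/135.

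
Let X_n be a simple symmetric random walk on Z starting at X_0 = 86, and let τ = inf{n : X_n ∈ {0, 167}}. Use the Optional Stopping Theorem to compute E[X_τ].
E[X_τ] = 86

X_n is a martingale and τ is a bounded-mean stopping time (indeed τ is finite a.s. with bounded expectation since the walk is in a bounded region). By the OST, E[X_τ] = E[X_0] = 86. Equivalently: E[X_τ] = 167 · P(hit 167 first) + 0 · P(hit 0 first) = 167 · (86/167) = 86.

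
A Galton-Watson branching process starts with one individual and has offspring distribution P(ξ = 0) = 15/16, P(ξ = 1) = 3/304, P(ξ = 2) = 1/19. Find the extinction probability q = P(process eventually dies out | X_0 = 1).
q = 1

Mean offspring μ = 0·15/16 + 1·3/304 + 2·1/19 = 35/304 ≤ 1. For μ ≤ 1 with offspring not concentrated at 1, the Galton-Watson process goes extinct almost surely, so q = 1.
(Algebraic check: The pgf is f(s) = 15/16 + 3/304·s + 1/19·s². The extinction probability q is the smallest fixed point of f in [0, 1]. Setting s = f(s):
  1/19·s² + (3/304 − 1)·s + 15/16 = 0
  1/19·s² − (15/16 + 1/19)·s + 15/16 = 0
which factors as (s − 1)·(1/19·s − 15/16) = 0, giving roots s = 1 and s = (15/16)/(1/19) = 285/16. Since 285/16 ≥ 1, the smallest root in [0, 1] is s = 1.)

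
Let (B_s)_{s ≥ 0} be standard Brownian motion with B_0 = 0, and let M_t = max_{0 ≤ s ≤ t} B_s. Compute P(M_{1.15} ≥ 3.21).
P(M_{1.15} ≥ 3.21) = 2·P(B_{1.15} ≥ 3.21) = 2(1 − Φ(3.21/√1.15)) ≈ 0.0028

By the reflection principle for Brownian motion, P(M_t ≥ a) = 2 · P(B_t ≥ a) for a ≥ 0. Since B_t ~ N(0, t), P(B_t ≥ 3.21) = 1 − Φ(3.21/√t) = 1 − Φ(3.21/√1.15) = 1 − Φ(2.9933). So
  P(M_{1.15} ≥ 3.21) = 2(1 − Φ(2.9933)) ≈ 0.0028.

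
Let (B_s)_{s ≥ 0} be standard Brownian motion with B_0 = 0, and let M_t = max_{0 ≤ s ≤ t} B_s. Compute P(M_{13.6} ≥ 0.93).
P(M_{13.6} ≥ 0.93) = 2·P(B_{13.6} ≥ 0.93) = 2(1 − Φ(0.93/√13.6)) ≈ 0.8009

By the reflection principle for Brownian motion, P(M_t ≥ a) = 2 · P(B_t ≥ a) for a ≥ 0. Since B_t ~ N(0, t), P(B_t ≥ 0.93) = 1 − Φ(0.93/√t) = 1 − Φ(0.93/√13.6) = 1 − Φ(0.2522). So
  P(M_{13.6} ≥ 0.93) = 2(1 − Φ(0.2522)) ≈ 0.8009.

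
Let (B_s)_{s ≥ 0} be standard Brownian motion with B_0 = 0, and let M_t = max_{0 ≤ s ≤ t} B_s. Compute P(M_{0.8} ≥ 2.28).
P(M_{0.8} ≥ 2.28) = 2·P(B_{0.8} ≥ 2.28) = 2(1 − Φ(2.28/√0.8)) ≈ 0.0108

By the reflection principle for Brownian motion, P(M_t ≥ a) = 2 · P(B_t ≥ a) for a ≥ 0. Since B_t ~ N(0, t), P(B_t ≥ 2.28) = 1 − Φ(2.28/√t) = 1 − Φ(2.28/√0.8) = 1 − Φ(2.5491). So
  P(M_{0.8} ≥ 2.28) = 2(1 − Φ(2.5491)) ≈ 0.0108.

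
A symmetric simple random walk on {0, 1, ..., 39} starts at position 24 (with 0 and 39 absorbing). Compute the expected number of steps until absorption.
E[τ | X_0 = 24] = 360

Let v_k = E[τ | X_0 = k]. Boundary: v_0 = v_39 = 0. Recurrence: v_k = 1 + (v_{k-1} + v_{k+1})/2 for 1 ≤ k ≤ 38. The particular solution to v_k − (v_{k-1} + v_{k+1})/2 = 1 is v_k = −k^2. Adding homogeneous solution A + B k and matching boundaries gives v_k = k (39 − k). Substituting k = 24: v_24 = 24 · 15 = 360.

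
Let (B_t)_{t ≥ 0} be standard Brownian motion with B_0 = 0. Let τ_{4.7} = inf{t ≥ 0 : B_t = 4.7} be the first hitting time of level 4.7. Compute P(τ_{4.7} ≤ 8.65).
P(τ_{4.7} ≤ 8.65) = 2(1 − Φ(4.7/√8.65)) = 2(1 − Φ(1.5980)) ≈ 0.1100

By the reflection principle for standard BM, P(τ_b ≤ t) = 2 · P(B_t ≥ b). Since B_t ~ N(0, t), P(B_t ≥ 4.7) = 1 − Φ(4.7/√t) = 1 − Φ(4.7/√8.65) = 1 − Φ(1.5980) ≈ 0.05502. Doubling: P(τ_{4.7} ≤ 8.65) ≈ 2 · 0.05502 = 0.11004 ≈ 0.1100.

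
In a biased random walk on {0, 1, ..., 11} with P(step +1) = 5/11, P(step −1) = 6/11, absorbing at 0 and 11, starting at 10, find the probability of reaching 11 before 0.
P(hit 11 before 0) = (1 − (6/5)^10) / (1 − (6/5)^11) = 253502755/313968931

Let u_k denote P(reach 11 before 0 | start at k). Boundary: u_0 = 0, u_11 = 1. Recurrence: u_k = 5/11·u_{k+1} + 6/11·u_{k-1} for 1 ≤ k ≤ 10. Try u_k = A + B·r^k with r = q/p = (6/11)/(5/11) = 6/5. Substitution satisfies the recurrence; boundary conditions give:
  u_k = (1 − r^k) / (1 − r^N) = (1 − (6/5)^10) / (1 − (6/5)^11) = 253502755/313968931.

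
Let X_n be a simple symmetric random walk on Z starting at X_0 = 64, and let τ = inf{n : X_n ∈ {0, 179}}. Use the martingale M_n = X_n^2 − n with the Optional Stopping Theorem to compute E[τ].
E[τ] = 7360

M_n = X_n^2 − n is a martingale (since E[X_{n+1}^2 | F_n] = X_n^2 + 1). By OST (τ has finite mean in a bounded region), E[M_τ] = E[M_0] = X_0^2 − 0 = 64^2 = 4096. Also E[M_τ] = E[X_τ^2] − E[τ]. The walk exits at 0 or 179, with P(hit 179 first) = 64/179, so E[X_τ^2] = 179^2 · 64/179 + 0 = 11456. Thus E[τ] = E[X_τ^2] − E[M_τ] = 11456 − 4096 = 7360 = 64(179 − 64) = 7360.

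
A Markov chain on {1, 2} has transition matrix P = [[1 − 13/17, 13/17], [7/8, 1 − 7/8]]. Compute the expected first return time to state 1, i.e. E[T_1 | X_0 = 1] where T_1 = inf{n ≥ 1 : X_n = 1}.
E[T_1 | X_0 = 1] = 1/π_1 = 223/119

For an irreducible recurrent Markov chain with stationary distribution π, E[T_i | X_0 = i] = 1/π_i (Kac's formula). Here π_1 = (7/8)/(13/17 + 7/8) = (7/8)/(223/136) = 119/223, so E[T_1 | X_0 = 1] = 1/π_1 = (13/17 + 7/8)/(7/8) = (223/136)/(7/8) = 223/119.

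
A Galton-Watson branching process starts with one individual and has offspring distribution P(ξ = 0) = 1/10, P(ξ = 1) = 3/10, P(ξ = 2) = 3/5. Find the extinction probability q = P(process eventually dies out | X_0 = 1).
q = 1/6

The pgf is f(s) = 1/10 + 3/10·s + 3/5·s². The extinction probability q is the smallest fixed point of f in [0, 1]. Setting s = f(s):
  3/5·s² + (3/10 − 1)·s + 1/10 = 0
  3/5·s² − (1/10 + 3/5)·s + 1/10 = 0
which factors as (s − 1)·(3/5·s − 1/10) = 0, giving roots s = 1 and s = (1/10)/(3/5) = 1/6.
Mean offspring μ = 3/10 + 2·3/5 = 3/2 > 1 (supercritical), so q < 1. The extinction probability is the smaller root: q = (1/10)/(3/5) = 1/6.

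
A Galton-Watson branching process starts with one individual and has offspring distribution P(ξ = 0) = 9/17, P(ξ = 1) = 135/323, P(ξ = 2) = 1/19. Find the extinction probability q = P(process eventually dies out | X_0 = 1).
q = 1

Mean offspring μ = 0·9/17 + 1·135/323 + 2·1/19 = 169/323 ≤ 1. For μ ≤ 1 with offspring not concentrated at 1, the Galton-Watson process goes extinct almost surely, so q = 1.
(Algebraic check: The pgf is f(s) = 9/17 + 135/323·s + 1/19·s². The extinction probability q is the smallest fixed point of f in [0, 1]. Setting s = f(s):
  1/19·s² + (135/323 − 1)·s + 9/17 = 0
  1/19·s² − (9/17 + 1/19)·s + 9/17 = 0
which factors as (s − 1)·(1/19·s − 9/17) = 0, giving roots s = 1 and s = (9/17)/(1/19) = 171/17. Since 171/17 ≥ 1, the smallest root in [0, 1] is s = 1.)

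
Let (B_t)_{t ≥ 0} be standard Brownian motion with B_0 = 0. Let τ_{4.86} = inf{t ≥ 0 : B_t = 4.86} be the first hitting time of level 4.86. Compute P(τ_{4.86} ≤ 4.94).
P(τ_{4.86} ≤ 4.94) = 2(1 − Φ(4.86/√4.94)) = 2(1 − Φ(2.1866)) ≈ 0.0288

By the reflection principle for standard BM, P(τ_b ≤ t) = 2 · P(B_t ≥ b). Since B_t ~ N(0, t), P(B_t ≥ 4.86) = 1 − Φ(4.86/√t) = 1 − Φ(4.86/√4.94) = 1 − Φ(2.1866) ≈ 0.01439. Doubling: P(τ_{4.86} ≤ 4.94) ≈ 2 · 0.01439 = 0.02878 ≈ 0.0288.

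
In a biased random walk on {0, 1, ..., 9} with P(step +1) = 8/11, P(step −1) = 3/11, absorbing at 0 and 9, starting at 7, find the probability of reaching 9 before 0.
P(hit 9 before 0) = (1 − (3/8)^7) / (1 − (3/8)^9) = 26815552/26839609

Let u_k denote P(reach 9 before 0 | start at k). Boundary: u_0 = 0, u_9 = 1. Recurrence: u_k = 8/11·u_{k+1} + 3/11·u_{k-1} for 1 ≤ k ≤ 8. Try u_k = A + B·r^k with r = q/p = (3/11)/(8/11) = 3/8. Substitution satisfies the recurrence; boundary conditions give:
  u_k = (1 − r^k) / (1 − r^N) = (1 − (3/8)^7) / (1 − (3/8)^9) = 26815552/26839609.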